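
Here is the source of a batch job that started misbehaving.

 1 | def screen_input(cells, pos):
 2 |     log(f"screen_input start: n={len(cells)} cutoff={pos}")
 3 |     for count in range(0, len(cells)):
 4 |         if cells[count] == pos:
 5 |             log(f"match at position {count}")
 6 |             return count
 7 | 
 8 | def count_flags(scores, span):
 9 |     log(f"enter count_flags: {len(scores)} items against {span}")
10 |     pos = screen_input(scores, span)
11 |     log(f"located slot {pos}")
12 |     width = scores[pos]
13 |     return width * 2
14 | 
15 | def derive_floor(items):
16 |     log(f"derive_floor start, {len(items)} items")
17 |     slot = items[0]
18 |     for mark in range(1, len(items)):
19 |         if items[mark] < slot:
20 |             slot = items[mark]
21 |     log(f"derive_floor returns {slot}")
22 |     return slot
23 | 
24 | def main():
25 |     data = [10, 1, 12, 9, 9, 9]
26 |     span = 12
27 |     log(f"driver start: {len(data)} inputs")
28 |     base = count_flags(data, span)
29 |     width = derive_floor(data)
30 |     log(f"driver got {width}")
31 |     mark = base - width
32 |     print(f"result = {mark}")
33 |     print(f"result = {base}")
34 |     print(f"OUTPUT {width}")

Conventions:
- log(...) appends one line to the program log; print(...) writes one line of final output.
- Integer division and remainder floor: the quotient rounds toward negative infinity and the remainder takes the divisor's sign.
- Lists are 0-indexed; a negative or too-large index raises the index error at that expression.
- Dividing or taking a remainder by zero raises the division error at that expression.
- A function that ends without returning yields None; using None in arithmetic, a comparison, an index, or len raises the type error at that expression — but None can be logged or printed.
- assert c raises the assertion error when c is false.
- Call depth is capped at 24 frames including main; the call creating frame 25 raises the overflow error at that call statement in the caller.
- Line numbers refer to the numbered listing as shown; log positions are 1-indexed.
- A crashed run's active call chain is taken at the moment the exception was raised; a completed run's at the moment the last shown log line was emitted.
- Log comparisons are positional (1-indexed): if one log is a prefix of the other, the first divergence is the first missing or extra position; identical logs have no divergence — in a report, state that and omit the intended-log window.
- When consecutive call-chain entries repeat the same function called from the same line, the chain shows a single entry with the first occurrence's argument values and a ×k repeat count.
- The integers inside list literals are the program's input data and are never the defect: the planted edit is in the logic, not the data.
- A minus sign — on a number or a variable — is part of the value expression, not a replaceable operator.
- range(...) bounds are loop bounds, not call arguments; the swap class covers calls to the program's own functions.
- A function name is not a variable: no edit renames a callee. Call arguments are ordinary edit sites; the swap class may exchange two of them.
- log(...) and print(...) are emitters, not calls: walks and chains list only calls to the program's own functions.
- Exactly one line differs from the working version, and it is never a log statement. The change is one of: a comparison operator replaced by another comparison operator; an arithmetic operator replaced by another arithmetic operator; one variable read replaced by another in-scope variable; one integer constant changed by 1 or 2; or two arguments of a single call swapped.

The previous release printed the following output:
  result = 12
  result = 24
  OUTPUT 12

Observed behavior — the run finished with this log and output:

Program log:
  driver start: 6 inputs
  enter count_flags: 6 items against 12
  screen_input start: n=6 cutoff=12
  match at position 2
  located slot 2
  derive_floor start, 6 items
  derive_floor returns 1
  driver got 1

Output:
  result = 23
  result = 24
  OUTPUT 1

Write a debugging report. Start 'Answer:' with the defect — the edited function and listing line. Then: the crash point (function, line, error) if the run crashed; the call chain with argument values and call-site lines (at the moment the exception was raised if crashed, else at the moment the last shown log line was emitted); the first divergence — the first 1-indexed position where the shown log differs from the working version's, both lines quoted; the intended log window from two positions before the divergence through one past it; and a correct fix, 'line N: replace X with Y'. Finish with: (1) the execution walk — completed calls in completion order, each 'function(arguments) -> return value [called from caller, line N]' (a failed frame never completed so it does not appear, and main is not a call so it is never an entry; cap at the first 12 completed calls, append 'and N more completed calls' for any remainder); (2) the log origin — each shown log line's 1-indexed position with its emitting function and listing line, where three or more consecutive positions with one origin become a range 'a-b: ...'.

Answer: the defect is in derive_floor at line 19.
Core observation: Everything matches until log position 7, which reads 'derive_floor returns 1' in place of 'derive_floor returns 12'.
Call chain: main.
First divergence: at position 7 the run shows 'derive_floor returns 1' where the working version logs 'derive_floor returns 12'.
Intended log window:
  5: located slot 2
  6: derive_floor start, 6 items
  7: derive_floor returns 12
  8: driver got 12
Execution walk:
  screen_input([10, 1, 12, 9, 9, 9], 12) -> 2  [called from count_flags, line 10]
  count_flags([10, 1, 12, 9, 9, 9], 12) -> 24  [called from main, line 28]
  derive_floor([10, 1, 12, 9, 9, 9]) -> 1  [called from main, line 29]
Origin of each log line:
  1: logged in main at line 27
  2: logged in count_flags at line 9
  3: logged in screen_input at line 2
  4: logged in screen_input at line 5
  5: logged in count_flags at line 11
  6: logged in derive_floor at line 16
  7: logged in derive_floor at line 21
  8: logged in main at line 30
A correct fix: line 19: replace `<` with `>`.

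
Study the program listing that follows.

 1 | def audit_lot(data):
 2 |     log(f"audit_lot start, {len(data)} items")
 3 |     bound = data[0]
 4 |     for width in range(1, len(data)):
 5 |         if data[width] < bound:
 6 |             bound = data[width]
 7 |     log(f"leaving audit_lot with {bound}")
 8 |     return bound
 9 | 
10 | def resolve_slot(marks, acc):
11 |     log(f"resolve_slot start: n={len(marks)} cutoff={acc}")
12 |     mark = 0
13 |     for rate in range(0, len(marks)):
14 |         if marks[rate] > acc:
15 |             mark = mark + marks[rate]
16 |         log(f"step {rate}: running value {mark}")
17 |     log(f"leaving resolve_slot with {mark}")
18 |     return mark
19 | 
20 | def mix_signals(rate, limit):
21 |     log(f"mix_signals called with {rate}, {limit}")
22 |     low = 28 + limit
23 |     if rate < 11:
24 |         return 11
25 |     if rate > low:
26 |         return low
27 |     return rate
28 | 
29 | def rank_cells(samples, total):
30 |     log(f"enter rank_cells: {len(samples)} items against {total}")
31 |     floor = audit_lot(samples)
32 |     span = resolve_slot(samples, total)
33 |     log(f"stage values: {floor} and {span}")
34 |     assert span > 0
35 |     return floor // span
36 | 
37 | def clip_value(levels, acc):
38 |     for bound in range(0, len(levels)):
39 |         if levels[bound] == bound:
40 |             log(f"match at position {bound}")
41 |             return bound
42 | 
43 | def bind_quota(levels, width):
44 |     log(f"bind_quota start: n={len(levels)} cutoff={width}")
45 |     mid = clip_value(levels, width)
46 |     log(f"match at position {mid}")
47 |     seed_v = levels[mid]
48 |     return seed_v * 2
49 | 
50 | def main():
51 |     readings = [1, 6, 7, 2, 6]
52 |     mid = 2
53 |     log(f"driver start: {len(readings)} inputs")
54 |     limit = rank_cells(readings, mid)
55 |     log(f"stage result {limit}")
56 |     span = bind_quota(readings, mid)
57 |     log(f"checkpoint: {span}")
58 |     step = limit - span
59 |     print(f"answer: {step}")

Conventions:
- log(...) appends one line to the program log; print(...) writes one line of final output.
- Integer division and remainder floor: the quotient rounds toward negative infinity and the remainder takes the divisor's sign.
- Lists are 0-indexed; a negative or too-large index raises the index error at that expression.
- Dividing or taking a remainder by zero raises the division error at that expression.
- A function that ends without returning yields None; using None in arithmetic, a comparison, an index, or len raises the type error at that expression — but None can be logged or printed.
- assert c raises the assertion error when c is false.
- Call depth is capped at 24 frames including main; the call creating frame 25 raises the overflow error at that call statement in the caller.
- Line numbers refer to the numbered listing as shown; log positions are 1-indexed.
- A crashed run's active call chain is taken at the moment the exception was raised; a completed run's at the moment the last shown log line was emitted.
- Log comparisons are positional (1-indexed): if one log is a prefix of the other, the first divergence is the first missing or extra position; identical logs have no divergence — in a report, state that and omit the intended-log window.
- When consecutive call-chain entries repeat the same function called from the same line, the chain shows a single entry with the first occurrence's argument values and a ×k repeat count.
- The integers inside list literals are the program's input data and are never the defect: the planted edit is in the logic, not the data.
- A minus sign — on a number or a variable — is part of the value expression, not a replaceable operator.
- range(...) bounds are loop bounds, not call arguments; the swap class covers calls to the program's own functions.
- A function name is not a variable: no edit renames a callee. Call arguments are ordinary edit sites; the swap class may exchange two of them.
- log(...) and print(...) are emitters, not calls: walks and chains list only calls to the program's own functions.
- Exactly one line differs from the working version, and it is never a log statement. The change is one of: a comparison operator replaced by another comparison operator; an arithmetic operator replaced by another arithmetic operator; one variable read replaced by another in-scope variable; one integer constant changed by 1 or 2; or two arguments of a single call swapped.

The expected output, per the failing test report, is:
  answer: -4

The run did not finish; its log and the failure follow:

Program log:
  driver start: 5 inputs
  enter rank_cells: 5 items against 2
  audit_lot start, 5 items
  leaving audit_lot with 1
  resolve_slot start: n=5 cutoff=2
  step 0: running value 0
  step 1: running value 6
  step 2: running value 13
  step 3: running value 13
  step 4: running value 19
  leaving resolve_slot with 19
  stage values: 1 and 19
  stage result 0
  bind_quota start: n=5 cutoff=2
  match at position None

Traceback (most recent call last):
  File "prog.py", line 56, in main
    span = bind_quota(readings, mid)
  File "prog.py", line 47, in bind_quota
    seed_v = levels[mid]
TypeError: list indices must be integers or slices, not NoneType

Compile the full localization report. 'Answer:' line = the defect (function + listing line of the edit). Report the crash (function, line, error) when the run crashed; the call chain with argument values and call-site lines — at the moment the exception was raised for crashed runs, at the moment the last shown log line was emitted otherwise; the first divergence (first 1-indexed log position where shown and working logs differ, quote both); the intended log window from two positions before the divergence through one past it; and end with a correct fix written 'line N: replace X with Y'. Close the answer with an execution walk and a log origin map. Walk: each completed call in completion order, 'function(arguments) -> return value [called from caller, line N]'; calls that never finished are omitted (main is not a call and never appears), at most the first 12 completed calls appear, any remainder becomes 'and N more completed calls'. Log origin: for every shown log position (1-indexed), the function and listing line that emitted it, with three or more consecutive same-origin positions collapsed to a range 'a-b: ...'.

Answer: the defect is in clip_value at line 39.
The tell: At log position 15 the runs split — shown 'match at position None', but the working version logs 'match at position 3'.
Crash: bind_quota, line 47, TypeError.
Call chain: main -> bind_quota([1, 6, 7, 2, 6], 2) (called at line 56).
First divergence: position 15 — the shown line 'match at position None' should read 'match at position 3'.
Intended log window:
  13: stage result 0
  14: bind_quota start: n=5 cutoff=2
  15: match at position 3
  16: match at position 3
Execution walk:
  audit_lot([1, 6, 7, 2, 6]) -> 1  [called from rank_cells, line 31]
  resolve_slot([1, 6, 7, 2, 6], 2) -> 19  [called from rank_cells, line 32]
  rank_cells([1, 6, 7, 2, 6], 2) -> 0  [called from main, line 54]
  clip_value([1, 6, 7, 2, 6], 2) -> None  [called from bind_quota, line 45]
Log origin:
  1: from main, line 53
  2: from rank_cells, line 30
  3: from audit_lot, line 2
  4: from audit_lot, line 7
  5: from resolve_slot, line 11
  6-10: from resolve_slot, line 16
  11: from resolve_slot, line 17
  12: from rank_cells, line 33
  13: from main, line 55
  14: from bind_quota, line 44
  15: from bind_quota, line 46
A correct fix: line 39: replace `levels[bound] == bound` with `levels[bound] == acc`.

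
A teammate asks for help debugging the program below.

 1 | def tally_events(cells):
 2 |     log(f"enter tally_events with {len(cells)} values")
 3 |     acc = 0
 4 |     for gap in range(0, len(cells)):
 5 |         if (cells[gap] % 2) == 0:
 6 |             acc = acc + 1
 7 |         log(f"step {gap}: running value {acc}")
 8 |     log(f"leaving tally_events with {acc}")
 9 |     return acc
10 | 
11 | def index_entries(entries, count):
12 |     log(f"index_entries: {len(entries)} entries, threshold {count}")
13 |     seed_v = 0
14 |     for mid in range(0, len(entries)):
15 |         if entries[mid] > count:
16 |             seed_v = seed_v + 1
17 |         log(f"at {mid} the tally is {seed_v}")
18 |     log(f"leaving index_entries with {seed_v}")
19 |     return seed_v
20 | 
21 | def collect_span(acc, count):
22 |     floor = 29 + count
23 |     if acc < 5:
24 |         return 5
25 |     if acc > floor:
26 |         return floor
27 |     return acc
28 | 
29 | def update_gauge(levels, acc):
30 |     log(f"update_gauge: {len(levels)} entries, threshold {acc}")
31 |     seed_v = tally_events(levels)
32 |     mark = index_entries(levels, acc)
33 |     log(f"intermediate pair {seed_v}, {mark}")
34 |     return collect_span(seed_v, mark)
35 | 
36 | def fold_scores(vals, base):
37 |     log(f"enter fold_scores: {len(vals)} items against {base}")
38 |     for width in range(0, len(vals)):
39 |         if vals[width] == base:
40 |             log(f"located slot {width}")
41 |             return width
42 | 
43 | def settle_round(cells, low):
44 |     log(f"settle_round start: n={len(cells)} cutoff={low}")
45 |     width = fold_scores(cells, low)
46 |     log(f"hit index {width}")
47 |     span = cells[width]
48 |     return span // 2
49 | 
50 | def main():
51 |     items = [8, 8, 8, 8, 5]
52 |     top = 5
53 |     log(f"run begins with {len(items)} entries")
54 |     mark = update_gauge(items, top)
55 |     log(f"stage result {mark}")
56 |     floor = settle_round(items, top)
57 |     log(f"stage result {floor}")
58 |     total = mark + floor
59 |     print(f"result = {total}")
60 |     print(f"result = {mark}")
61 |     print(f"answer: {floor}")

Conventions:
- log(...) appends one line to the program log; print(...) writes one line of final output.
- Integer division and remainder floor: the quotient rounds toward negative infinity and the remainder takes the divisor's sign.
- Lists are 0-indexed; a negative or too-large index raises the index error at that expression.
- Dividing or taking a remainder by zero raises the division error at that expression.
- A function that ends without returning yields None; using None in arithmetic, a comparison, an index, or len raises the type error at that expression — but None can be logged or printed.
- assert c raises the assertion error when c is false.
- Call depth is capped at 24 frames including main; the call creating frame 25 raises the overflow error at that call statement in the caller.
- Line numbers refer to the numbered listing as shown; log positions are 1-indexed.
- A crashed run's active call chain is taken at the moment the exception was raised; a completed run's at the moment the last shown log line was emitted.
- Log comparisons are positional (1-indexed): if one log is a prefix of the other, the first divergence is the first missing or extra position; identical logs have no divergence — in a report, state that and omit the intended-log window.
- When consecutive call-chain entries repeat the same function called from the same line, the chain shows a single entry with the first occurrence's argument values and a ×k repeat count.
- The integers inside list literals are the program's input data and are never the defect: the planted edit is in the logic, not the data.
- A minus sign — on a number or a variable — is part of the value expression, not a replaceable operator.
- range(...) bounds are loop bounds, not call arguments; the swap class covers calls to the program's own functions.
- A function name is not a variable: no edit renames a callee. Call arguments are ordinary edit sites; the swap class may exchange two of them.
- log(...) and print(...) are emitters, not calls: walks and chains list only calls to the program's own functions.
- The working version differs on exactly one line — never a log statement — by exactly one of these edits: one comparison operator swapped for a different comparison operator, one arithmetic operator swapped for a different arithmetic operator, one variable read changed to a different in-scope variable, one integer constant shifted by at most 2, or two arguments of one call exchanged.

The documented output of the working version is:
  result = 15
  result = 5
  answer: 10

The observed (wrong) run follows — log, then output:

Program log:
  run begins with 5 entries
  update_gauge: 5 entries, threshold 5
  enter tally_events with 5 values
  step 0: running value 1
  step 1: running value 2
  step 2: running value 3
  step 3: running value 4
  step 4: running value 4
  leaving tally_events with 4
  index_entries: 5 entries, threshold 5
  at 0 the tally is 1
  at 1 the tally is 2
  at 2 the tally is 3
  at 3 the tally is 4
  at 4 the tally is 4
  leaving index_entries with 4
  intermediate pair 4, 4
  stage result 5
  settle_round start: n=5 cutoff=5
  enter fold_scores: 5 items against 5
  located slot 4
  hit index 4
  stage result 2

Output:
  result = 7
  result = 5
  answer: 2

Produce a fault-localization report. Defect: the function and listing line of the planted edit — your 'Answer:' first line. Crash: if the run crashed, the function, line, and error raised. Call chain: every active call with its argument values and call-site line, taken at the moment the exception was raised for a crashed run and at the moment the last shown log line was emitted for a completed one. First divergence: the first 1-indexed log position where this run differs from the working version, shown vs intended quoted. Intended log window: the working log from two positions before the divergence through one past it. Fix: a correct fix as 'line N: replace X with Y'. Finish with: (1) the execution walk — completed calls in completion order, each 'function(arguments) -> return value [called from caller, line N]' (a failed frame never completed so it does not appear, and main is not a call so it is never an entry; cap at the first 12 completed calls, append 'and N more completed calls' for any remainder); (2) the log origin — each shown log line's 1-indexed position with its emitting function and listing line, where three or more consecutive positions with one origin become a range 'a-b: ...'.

Answer: the defect is in settle_round at line 48.
Key observation: The log first diverges at position 23: the faulty run prints 'stage result 2' where the working version prints 'stage result 10'.
Call chain: main.
First divergence: position 23; shown 'stage result 2' vs intended 'stage result 10'.
Intended log window:
  21: located slot 4
  22: hit index 4
  23: stage result 10
Execution walk:
  tally_events([8, 8, 8, 8, 5]) -> 4  [called from update_gauge, line 31]
  index_entries([8, 8, 8, 8, 5], 5) -> 4  [called from update_gauge, line 32]
  collect_span(4, 4) -> 5  [called from update_gauge, line 34]
  update_gauge([8, 8, 8, 8, 5], 5) -> 5  [called from main, line 54]
  fold_scores([8, 8, 8, 8, 5], 5) -> 4  [called from settle_round, line 45]
  settle_round([8, 8, 8, 8, 5], 5) -> 2  [called from main, line 56]
Log origins:
  1: from main, line 53
  2: from update_gauge, line 30
  3: from tally_events, line 2
  4-8: from tally_events, line 7
  9: from tally_events, line 8
  10: from index_entries, line 12
  11-15: from index_entries, line 17
  16: from index_entries, line 18
  17: from update_gauge, line 33
  18: from main, line 55
  19: from settle_round, line 44
  20: from fold_scores, line 37
  21: from fold_scores, line 40
  22: from settle_round, line 46
  23: from main, line 57
A correct fix: line 48: replace `//` with `*`.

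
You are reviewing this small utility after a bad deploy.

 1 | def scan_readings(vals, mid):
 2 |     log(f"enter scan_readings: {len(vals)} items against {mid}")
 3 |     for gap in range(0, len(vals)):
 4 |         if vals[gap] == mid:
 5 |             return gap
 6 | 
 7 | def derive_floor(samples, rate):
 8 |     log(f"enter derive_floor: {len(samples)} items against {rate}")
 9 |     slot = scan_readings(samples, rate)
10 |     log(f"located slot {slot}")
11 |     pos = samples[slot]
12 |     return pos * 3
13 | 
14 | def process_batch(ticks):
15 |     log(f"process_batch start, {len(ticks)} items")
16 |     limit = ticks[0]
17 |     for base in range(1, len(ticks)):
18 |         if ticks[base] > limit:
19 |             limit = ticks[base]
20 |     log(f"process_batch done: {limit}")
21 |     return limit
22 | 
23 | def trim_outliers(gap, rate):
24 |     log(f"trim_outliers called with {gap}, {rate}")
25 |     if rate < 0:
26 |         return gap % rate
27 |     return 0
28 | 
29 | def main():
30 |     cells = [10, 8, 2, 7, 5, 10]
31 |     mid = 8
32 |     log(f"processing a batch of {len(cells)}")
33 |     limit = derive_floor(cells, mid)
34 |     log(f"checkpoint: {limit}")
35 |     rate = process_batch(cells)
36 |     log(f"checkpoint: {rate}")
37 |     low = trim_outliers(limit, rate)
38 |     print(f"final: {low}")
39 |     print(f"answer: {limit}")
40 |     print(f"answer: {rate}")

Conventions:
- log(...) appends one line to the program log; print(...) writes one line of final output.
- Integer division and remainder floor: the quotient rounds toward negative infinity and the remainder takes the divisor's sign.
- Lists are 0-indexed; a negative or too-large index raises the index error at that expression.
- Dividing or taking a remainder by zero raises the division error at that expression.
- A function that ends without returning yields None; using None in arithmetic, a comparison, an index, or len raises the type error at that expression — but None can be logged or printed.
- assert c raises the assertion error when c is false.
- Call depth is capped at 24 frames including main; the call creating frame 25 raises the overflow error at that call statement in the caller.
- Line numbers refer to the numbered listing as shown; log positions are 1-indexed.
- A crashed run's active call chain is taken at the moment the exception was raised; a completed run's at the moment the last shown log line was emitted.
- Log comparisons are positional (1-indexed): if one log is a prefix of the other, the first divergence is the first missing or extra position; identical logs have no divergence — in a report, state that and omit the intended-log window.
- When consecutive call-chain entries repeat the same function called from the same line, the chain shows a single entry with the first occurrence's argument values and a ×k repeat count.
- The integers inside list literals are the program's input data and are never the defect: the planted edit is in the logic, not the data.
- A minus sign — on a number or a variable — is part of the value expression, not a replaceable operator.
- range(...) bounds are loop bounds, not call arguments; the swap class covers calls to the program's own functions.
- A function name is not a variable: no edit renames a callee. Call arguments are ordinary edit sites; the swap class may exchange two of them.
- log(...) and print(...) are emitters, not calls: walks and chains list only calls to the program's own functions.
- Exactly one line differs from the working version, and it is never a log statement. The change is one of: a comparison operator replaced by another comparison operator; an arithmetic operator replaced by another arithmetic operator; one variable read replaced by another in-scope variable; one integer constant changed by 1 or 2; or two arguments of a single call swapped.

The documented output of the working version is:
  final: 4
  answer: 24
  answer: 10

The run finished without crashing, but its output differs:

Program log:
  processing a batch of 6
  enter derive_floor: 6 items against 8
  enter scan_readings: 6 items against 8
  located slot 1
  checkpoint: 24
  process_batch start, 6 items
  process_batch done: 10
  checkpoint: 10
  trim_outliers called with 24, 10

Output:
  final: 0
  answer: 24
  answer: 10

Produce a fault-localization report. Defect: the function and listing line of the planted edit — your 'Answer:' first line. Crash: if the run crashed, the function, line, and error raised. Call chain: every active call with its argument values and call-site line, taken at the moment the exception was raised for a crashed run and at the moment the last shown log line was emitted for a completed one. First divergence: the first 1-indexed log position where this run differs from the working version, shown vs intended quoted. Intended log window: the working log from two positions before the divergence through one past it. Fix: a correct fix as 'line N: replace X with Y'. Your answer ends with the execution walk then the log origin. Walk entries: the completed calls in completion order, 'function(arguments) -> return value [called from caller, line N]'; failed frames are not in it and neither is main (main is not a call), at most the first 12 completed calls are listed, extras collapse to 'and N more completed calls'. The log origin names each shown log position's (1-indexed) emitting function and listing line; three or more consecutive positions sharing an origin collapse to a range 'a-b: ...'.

Answer: the defect is in trim_outliers at line 25.
Key observation: Every logged value matches the working version; the printed result is what differs.
Call chain: main -> trim_outliers(24, 10) (called at line 37).
First divergence: none; the two logs match at every position.
Execution walk:
  scan_readings([10, 8, 2, 7, 5, 10], 8) -> 1  [called from derive_floor, line 9]
  derive_floor([10, 8, 2, 7, 5, 10], 8) -> 24  [called from main, line 33]
  process_batch([10, 8, 2, 7, 5, 10]) -> 10  [called from main, line 35]
  trim_outliers(24, 10) -> 0  [called from main, line 37]
Log origin:
  1: from main, line 32
  2: from derive_floor, line 8
  3: from scan_readings, line 2
  4: from derive_floor, line 10
  5: from main, line 34
  6: from process_batch, line 15
  7: from process_batch, line 20
  8: from main, line 36
  9: from trim_outliers, line 24
A correct fix: line 25: replace `<` with `!=`.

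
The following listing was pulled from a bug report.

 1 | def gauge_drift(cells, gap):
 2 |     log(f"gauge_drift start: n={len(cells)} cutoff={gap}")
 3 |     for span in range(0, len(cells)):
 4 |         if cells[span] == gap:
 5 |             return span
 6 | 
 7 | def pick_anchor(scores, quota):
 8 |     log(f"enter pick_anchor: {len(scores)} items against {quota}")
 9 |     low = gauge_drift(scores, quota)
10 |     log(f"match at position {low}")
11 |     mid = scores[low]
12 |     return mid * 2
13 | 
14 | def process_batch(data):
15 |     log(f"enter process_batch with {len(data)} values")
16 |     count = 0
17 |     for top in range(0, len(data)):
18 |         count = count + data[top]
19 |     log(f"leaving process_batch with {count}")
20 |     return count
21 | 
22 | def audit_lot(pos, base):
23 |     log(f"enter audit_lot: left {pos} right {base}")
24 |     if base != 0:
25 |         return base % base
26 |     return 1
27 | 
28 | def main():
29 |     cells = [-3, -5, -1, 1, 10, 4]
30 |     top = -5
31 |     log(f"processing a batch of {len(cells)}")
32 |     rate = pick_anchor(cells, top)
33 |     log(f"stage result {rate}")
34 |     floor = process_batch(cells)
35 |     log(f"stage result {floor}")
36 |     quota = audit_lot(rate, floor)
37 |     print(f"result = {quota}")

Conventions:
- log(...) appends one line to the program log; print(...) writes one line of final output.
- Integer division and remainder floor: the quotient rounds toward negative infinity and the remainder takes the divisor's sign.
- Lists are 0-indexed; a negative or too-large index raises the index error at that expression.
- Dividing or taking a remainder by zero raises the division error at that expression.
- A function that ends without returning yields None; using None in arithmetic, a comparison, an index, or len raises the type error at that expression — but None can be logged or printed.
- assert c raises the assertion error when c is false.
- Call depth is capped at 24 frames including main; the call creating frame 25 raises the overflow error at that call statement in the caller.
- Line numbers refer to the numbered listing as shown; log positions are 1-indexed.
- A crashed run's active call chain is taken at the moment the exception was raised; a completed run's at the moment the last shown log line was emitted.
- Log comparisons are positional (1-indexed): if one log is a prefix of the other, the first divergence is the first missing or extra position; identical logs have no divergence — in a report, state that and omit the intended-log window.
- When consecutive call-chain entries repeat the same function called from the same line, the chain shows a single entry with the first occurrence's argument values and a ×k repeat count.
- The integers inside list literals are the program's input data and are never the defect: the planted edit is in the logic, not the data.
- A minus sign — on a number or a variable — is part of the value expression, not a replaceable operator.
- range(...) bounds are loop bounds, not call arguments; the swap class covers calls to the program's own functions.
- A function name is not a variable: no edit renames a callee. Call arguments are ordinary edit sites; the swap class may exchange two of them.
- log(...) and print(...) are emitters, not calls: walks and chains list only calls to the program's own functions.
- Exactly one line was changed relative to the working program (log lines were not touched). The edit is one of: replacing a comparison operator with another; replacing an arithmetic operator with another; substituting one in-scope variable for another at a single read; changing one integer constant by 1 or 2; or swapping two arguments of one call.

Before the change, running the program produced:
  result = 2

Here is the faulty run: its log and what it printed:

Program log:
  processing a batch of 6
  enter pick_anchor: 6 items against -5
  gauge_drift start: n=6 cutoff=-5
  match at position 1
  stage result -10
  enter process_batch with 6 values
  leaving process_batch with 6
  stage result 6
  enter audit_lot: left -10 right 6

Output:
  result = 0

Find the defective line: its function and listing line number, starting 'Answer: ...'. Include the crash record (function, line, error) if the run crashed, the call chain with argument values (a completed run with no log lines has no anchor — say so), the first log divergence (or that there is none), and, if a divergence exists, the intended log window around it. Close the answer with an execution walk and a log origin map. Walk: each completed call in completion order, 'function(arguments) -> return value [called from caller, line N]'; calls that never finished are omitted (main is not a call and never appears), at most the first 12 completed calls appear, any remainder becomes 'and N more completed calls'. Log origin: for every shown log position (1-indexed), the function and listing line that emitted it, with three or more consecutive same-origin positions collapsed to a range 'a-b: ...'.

Answer: the defect is in audit_lot at line 25.
Key observation: Nothing in the log betrays the bug — only the output does.
Call chain: main -> audit_lot(-10, 6) (called at line 36).
First divergence: there is none — every log position agrees.
Execution walk:
  gauge_drift([-3, -5, -1, 1, 10, 4], -5) -> 1  [called from pick_anchor, line 9]
  pick_anchor([-3, -5, -1, 1, 10, 4], -5) -> -10  [called from main, line 32]
  process_batch([-3, -5, -1, 1, 10, 4]) -> 6  [called from main, line 34]
  audit_lot(-10, 6) -> 0  [called from main, line 36]
Log origins:
  1 — main, line 31
  2 — pick_anchor, line 8
  3 — gauge_drift, line 2
  4 — pick_anchor, line 10
  5 — main, line 33
  6 — process_batch, line 15
  7 — process_batch, line 19
  8 — main, line 35
  9 — audit_lot, line 23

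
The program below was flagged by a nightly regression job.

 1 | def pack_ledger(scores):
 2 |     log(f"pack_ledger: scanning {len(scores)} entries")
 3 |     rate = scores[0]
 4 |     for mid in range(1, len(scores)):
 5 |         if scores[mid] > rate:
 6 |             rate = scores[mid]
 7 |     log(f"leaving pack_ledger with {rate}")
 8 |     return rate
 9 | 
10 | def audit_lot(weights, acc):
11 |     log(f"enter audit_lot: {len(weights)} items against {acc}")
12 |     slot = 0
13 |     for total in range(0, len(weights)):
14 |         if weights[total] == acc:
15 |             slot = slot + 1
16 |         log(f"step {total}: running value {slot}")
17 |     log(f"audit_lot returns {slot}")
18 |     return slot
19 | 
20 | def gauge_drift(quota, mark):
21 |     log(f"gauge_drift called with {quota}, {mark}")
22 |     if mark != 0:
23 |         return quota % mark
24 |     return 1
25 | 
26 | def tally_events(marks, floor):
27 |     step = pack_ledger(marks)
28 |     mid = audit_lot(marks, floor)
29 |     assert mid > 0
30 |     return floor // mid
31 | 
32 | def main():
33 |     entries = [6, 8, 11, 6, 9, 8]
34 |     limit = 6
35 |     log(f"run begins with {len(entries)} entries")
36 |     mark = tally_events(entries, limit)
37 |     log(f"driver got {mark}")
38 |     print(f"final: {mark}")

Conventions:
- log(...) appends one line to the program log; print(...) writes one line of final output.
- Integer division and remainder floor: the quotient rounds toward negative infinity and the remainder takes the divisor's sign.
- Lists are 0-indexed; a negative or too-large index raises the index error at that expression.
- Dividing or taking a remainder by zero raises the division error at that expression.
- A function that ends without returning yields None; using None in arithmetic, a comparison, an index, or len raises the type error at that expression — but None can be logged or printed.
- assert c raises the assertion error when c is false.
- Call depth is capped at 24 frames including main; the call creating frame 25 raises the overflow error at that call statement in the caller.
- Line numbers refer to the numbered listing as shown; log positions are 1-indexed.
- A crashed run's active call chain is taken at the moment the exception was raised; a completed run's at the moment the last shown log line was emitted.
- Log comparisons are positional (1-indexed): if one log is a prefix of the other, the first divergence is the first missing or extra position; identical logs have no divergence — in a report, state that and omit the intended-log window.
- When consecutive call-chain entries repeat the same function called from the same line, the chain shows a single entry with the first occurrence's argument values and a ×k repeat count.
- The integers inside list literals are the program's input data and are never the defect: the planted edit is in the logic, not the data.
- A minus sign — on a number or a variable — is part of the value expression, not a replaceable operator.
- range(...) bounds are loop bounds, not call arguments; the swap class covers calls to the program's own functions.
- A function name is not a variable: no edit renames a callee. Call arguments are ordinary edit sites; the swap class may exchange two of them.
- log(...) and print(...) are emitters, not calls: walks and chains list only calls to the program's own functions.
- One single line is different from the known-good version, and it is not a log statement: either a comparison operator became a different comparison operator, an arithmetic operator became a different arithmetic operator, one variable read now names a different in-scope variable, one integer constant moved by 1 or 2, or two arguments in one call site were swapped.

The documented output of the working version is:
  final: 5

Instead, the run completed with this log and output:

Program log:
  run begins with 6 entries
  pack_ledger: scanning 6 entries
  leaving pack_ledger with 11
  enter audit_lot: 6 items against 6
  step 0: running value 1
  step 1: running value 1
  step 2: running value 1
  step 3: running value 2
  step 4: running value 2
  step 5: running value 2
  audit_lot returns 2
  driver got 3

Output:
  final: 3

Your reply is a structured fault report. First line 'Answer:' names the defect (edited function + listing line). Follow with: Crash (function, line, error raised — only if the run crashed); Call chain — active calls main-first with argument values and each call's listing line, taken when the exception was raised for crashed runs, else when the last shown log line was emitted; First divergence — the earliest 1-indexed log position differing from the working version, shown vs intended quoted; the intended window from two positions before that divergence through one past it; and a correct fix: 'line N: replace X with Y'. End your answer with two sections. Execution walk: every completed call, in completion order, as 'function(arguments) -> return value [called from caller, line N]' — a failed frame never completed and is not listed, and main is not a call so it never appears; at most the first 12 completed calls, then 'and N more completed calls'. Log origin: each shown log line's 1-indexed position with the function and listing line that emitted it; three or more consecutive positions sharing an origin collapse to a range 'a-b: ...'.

Answer: the defect is in tally_events at line 30.
Key observation: The earliest visible damage is log position 12 — 'driver got 3' rather than the intended 'driver got 5'.
Call chain: main.
First divergence: at position 12 the run shows 'driver got 3' where the working version logs 'driver got 5'.
Intended log window:
  10: step 5: running value 2
  11: audit_lot returns 2
  12: driver got 5
Execution walk:
  pack_ledger([6, 8, 11, 6, 9, 8]) -> 11  [called from tally_events, line 27]
  audit_lot([6, 8, 11, 6, 9, 8], 6) -> 2  [called from tally_events, line 28]
  tally_events([6, 8, 11, 6, 9, 8], 6) -> 3  [called from main, line 36]
Log origins:
  1: logged in main at line 35
  2: logged in pack_ledger at line 2
  3: logged in pack_ledger at line 7
  4: logged in audit_lot at line 11
  5-10: logged in audit_lot at line 16
  11: logged in audit_lot at line 17
  12: logged in main at line 37
A correct fix: line 30: replace `floor` with `step`.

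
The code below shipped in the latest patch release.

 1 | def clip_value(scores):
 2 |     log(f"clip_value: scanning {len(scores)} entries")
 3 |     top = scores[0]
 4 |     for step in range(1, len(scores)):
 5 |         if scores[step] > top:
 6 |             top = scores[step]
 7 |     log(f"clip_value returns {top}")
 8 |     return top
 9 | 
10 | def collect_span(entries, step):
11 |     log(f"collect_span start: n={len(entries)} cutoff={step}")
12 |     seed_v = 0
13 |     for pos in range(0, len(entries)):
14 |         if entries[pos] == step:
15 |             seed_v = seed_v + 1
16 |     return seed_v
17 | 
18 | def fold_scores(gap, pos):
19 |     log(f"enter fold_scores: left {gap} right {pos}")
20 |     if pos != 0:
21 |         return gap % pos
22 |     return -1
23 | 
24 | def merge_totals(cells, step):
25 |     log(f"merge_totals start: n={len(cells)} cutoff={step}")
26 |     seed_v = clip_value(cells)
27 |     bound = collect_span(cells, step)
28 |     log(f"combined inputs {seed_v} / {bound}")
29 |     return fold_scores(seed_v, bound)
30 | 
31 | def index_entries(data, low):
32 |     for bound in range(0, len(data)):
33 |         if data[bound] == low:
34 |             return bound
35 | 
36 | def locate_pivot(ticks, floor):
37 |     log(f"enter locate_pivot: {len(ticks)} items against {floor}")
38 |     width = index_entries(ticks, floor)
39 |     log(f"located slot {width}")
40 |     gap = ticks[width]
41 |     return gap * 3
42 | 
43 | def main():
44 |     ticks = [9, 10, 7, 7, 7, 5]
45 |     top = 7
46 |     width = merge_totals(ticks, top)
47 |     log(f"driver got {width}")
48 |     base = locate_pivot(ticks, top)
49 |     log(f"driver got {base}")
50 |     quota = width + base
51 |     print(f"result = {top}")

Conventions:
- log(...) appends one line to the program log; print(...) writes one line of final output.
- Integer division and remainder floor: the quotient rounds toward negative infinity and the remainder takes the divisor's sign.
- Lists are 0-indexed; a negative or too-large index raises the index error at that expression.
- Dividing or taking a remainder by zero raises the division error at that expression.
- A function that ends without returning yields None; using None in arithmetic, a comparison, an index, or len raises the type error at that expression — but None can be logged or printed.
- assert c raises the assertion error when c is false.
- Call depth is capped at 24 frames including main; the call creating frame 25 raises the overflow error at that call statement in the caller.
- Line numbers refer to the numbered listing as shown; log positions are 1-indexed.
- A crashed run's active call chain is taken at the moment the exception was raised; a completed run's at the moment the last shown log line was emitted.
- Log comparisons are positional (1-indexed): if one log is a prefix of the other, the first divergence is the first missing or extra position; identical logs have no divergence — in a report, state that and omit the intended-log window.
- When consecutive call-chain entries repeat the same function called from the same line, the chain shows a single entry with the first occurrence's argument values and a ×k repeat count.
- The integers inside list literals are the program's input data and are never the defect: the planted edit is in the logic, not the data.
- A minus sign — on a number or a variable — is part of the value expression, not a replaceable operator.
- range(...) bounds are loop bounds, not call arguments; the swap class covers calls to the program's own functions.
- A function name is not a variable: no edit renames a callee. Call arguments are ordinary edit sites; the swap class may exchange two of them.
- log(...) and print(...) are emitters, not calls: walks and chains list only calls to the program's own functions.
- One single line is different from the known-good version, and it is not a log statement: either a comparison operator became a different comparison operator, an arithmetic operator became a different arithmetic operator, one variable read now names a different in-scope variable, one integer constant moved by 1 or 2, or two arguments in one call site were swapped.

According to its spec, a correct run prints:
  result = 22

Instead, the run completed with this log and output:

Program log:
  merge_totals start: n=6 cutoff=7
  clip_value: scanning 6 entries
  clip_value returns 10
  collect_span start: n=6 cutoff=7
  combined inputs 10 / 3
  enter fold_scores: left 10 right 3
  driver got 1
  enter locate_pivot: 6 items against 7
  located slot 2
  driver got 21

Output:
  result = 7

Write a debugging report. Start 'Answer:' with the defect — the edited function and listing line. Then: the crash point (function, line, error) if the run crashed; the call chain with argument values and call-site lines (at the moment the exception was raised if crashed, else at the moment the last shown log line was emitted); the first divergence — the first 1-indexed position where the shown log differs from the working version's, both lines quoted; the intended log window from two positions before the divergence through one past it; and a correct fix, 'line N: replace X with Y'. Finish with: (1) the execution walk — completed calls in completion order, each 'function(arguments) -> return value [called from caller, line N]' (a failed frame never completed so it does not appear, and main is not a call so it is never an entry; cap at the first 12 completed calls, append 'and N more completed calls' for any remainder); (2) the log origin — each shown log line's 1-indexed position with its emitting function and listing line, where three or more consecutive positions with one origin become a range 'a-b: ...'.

Answer: the defect is in main at line 51.
Key fact: The logs agree in full; only the final output differs.
Call chain: main.
First divergence: there is none — every log position agrees.
Execution walk:
  clip_value([9, 10, 7, 7, 7, 5]) -> 10  [called from merge_totals, line 26]
  collect_span([9, 10, 7, 7, 7, 5], 7) -> 3  [called from merge_totals, line 27]
  fold_scores(10, 3) -> 1  [called from merge_totals, line 29]
  merge_totals([9, 10, 7, 7, 7, 5], 7) -> 1  [called from main, line 46]
  index_entries([9, 10, 7, 7, 7, 5], 7) -> 2  [called from locate_pivot, line 38]
  locate_pivot([9, 10, 7, 7, 7, 5], 7) -> 21  [called from main, line 48]
Origin of each log line:
  1: logged in merge_totals at line 25
  2: logged in clip_value at line 2
  3: logged in clip_value at line 7
  4: logged in collect_span at line 11
  5: logged in merge_totals at line 28
  6: logged in fold_scores at line 19
  7: logged in main at line 47
  8: logged in locate_pivot at line 37
  9: logged in locate_pivot at line 39
  10: logged in main at line 49
A correct fix: line 51: replace `top` with `quota`.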